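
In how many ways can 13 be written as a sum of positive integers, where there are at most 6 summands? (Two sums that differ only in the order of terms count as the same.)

71

A full systematic count gives 71.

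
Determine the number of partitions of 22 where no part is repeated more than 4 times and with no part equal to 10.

568

Direct enumeration gives 568 partitions.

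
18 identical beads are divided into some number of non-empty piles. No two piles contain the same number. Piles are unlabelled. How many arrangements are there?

46

There are too many to list fully; the first 12 (by largest part) are:
18
1+17
2+16
3+15
1+2+15
4+14
1+3+14
5+13
1+4+13
2+3+13
6+12
1+5+12
…and 34 more, for 46 total.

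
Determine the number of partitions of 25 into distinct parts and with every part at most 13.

87

Enumerating by decreasing first part gives 87 partitions in all.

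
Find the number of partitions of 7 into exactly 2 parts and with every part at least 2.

2

Enumerating:
5, 2
4, 3
That's 2 in total.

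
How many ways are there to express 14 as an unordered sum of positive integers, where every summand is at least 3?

13

Listing the qualifying partitions of 14:
14
11 + 3
10 + 4
9 + 5
8 + 6
8 + 3 + 3
7 + 7
7 + 4 + 3
6 + 5 + 3
6 + 4 + 4
5 + 5 + 4
5 + 3 + 3 + 3
4 + 4 + 3 + 3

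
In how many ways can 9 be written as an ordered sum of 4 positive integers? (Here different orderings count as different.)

Equivalently, choose which 3 of the 8 gaps become plus signs: C(8,3) = 56.

56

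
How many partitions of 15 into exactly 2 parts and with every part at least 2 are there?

Listing the qualifying partitions of 15:
13+2
12+3
11+4
10+5
9+6
8+7

6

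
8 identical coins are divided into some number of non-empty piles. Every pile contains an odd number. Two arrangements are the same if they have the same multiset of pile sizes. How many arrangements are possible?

6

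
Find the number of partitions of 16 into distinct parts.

There are too many to list fully; the first 12 (by largest part) are:
16
1, 15
2, 14
3, 13
1, 2, 13
4, 12
1, 3, 12
5, 11
1, 4, 11
2, 3, 11
6, 10
1, 5, 10
…and 20 more, for 32 total.

32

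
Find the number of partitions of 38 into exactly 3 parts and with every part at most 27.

95

A full systematic count gives 95.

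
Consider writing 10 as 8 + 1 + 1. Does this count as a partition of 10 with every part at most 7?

The parts sum to 10, and the condition 'no summand exceeds 7' is violated.

No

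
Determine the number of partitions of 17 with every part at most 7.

Direct enumeration gives 201 partitions.

201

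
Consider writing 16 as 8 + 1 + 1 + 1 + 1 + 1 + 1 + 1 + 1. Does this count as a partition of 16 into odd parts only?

The parts sum to 16, and the condition 'every summand is odd' is violated.

No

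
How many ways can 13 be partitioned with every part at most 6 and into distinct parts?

4

The partitions of 13 that satisfy the conditions:
6,5,2
6,4,3
6,4,2,1
5,4,3,1
Counting gives 4.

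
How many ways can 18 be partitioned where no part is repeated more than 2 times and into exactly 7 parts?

They are:
6,3,3,2,2,1,1
5,4,3,2,2,1,1
4,4,3,3,2,1,1
That's 3 in total.

3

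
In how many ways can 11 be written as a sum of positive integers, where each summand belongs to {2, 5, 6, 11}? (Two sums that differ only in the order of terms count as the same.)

3

They are:
11
6 + 5
5 + 2 + 2 + 2
Counting gives 3.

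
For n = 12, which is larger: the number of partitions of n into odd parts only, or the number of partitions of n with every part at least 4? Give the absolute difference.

10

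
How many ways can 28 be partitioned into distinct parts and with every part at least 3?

68

A partial list (first 12 by largest part):
28
25,3
24,4
23,5
22,6
21,7
21,4,3
20,8
20,5,3
19,9
19,6,3
19,5,4
…and 56 more, for 68 total.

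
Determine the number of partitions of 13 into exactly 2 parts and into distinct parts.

6

Listing the qualifying partitions of 13:
12,1
11,2
10,3
9,4
8,5
7,6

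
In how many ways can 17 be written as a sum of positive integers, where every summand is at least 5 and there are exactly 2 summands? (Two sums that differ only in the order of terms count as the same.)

The partitions of 17 that satisfy the conditions:
12,5
11,6
10,7
9,8
Counting gives 4.

4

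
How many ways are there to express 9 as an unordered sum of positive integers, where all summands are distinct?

8

Listing the qualifying partitions of 9:
9
8,1
7,2
6,3
6,2,1
5,4
5,3,1
4,3,2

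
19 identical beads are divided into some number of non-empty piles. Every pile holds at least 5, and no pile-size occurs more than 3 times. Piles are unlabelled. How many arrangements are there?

Enumerating:
19
14 + 5
13 + 6
12 + 7
11 + 8
10 + 9
9 + 5 + 5
8 + 6 + 5
7 + 7 + 5
7 + 6 + 6
That's 10 in total.

10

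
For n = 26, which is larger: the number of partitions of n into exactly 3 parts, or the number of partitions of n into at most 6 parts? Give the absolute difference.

653

Partitions of 26 into exactly 3 parts: 56.
Partitions of 26 into at most 6 parts: 709.
|56 − 709| = 653.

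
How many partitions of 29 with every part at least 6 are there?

32

There are too many to list fully; the first 12 (by largest part) are:
29
6+23
7+22
8+21
9+20
10+19
11+18
12+17
6+6+17
13+16
6+7+16
14+15
…and 20 more, for 32 total.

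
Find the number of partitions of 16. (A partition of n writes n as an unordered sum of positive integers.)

231

A full systematic count gives 231.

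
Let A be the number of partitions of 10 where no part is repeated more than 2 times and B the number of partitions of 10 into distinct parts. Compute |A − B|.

12

Partitions of 10 where no part is repeated more than 2 times: 22.
Partitions of 10 into distinct parts: 10.
|22 − 10| = 12.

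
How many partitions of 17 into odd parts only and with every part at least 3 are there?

The partitions of 17 that satisfy the conditions:
17
3+3+11
3+5+9
3+7+7
5+5+7
3+3+3+3+5
That's 6 in total.

6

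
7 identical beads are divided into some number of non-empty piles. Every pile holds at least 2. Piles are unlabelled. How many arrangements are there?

Listing the qualifying partitions of 7:
7
2+5
3+4
2+2+3
That's 4 in total.

4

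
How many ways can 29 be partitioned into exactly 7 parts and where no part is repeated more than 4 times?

488

A full systematic count gives 488.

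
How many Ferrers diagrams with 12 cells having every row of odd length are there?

Enumerating:
11+1
9+3
9+1+1+1
7+5
7+3+1+1
7+1+1+1+1+1
5+5+1+1
5+3+3+1
5+3+1+1+1+1
5+1+1+1+1+1+1+1
3+3+3+3
3+3+3+1+1+1
3+3+1+1+1+1+1+1
3+1+1+1+1+1+1+1+1+1
1+1+1+1+1+1+1+1+1+1+1+1
Counting gives 15.

15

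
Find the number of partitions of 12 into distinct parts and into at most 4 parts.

They are:
12
11+1
10+2
9+3
9+2+1
8+4
8+3+1
7+5
7+4+1
7+3+2
6+5+1
6+4+2
6+3+2+1
5+4+3
5+4+2+1
Counting gives 15.

15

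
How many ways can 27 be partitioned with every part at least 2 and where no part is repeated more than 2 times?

Enumerating by decreasing first part gives 286 partitions in all.

286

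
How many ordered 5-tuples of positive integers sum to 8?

Place 4 bars in the 7 internal gaps of a row of 8 dots: C(7,4) = 35.

35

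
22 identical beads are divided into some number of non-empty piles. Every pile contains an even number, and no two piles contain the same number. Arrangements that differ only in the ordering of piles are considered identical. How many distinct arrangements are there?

12

Listing the qualifying partitions of 22:
22
2,20
4,18
6,16
2,4,16
8,14
2,6,14
10,12
2,8,12
4,6,12
4,8,10
2,4,6,10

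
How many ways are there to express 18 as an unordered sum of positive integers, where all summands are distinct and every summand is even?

8

Listing the qualifying partitions of 18:
18
16, 2
14, 4
12, 6
12, 4, 2
10, 8
10, 6, 2
8, 6, 4
That's 8 in total.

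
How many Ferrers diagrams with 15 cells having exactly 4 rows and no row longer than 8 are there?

20

The partitions of 15 that satisfy the conditions:
8, 5, 1, 1
8, 4, 2, 1
8, 3, 3, 1
8, 3, 2, 2
7, 6, 1, 1
7, 5, 2, 1
7, 4, 3, 1
7, 4, 2, 2
7, 3, 3, 2
6, 6, 2, 1
6, 5, 3, 1
6, 5, 2, 2
6, 4, 4, 1
6, 4, 3, 2
6, 3, 3, 3
5, 5, 4, 1
5, 5, 3, 2
5, 4, 4, 2
5, 4, 3, 3
4, 4, 4, 3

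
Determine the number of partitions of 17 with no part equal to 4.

Direct enumeration gives 196 partitions.

196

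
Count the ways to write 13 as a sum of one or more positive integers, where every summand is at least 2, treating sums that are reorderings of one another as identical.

They are:
13
2,11
3,10
4,9
2,2,9
5,8
2,3,8
6,7
2,4,7
3,3,7
2,2,2,7
2,5,6
3,4,6
2,2,3,6
3,5,5
4,4,5
2,2,4,5
2,3,3,5
2,2,2,2,5
2,3,4,4
3,3,3,4
2,2,2,3,4
2,2,3,3,3
2,2,2,2,2,3

24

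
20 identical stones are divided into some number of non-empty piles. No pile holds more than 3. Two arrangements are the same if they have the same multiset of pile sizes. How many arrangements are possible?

44

A partial list (first 12 by largest part):
2+3+3+3+3+3+3
1+1+3+3+3+3+3+3
1+2+2+3+3+3+3+3
1+1+1+2+3+3+3+3+3
1+1+1+1+1+3+3+3+3+3
2+2+2+2+3+3+3+3
1+1+2+2+2+3+3+3+3
1+1+1+1+2+2+3+3+3+3
1+1+1+1+1+1+2+3+3+3+3
1+1+1+1+1+1+1+1+3+3+3+3
1+2+2+2+2+2+3+3+3
1+1+1+2+2+2+2+3+3+3
…and 32 more, for 44 total.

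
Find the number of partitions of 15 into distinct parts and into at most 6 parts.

27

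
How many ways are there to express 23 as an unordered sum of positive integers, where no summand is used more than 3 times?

Direct enumeration gives 592 partitions.

592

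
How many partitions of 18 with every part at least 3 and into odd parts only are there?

The partitions of 18 that satisfy the conditions:
15+3
13+5
11+7
9+9
9+3+3+3
7+5+3+3
5+5+5+3
3+3+3+3+3+3
Counting gives 8.

8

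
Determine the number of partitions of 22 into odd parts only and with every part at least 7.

3

They are:
15,7
13,9
11,11
Counting gives 3.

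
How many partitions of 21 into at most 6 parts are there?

331

Counting exhaustively, 331 partitions satisfy the conditions.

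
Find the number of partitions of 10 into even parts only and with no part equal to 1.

7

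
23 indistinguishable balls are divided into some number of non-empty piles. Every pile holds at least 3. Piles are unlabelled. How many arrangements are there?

Counting exhaustively, 88 partitions satisfy the conditions.

88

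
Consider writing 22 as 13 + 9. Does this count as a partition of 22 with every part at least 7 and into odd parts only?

The parts sum to 22, and the condition 'every summand is at least 7' holds; the condition 'every summand is odd' holds.

Yes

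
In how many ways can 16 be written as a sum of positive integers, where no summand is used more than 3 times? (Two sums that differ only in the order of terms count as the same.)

132

Systematic enumeration (by largest part, then next-largest, …) yields 132.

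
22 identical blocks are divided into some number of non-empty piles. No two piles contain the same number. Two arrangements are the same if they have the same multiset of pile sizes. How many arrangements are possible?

89

Enumerating by decreasing first part gives 89 partitions in all.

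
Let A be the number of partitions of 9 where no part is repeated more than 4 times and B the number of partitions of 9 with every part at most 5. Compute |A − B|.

Partitions of 9 where no part is repeated more than 4 times: 25.
Partitions of 9 with every part at most 5: 23.
|25 − 23| = 2.

2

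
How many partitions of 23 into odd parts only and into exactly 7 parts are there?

21

Listing the qualifying partitions of 23:
17,1,1,1,1,1,1
15,3,1,1,1,1,1
13,5,1,1,1,1,1
13,3,3,1,1,1,1
11,7,1,1,1,1,1
11,5,3,1,1,1,1
11,3,3,3,1,1,1
9,9,1,1,1,1,1
9,7,3,1,1,1,1
9,5,5,1,1,1,1
9,5,3,3,1,1,1
9,3,3,3,3,1,1
7,7,5,1,1,1,1
7,7,3,3,1,1,1
7,5,5,3,1,1,1
7,5,3,3,3,1,1
7,3,3,3,3,3,1
5,5,5,5,1,1,1
5,5,5,3,3,1,1
5,5,3,3,3,3,1
5,3,3,3,3,3,3
Counting gives 21.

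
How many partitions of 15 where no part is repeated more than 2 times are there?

A partial list (first 12 by largest part):
15
14,1
13,2
13,1,1
12,3
12,2,1
11,4
11,3,1
11,2,2
11,2,1,1
10,5
10,4,1
…and 58 more, for 70 total.

70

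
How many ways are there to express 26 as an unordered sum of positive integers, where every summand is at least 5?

There are too many to list fully; the first 12 (by largest part) are:
26
21+5
20+6
19+7
18+8
17+9
16+10
16+5+5
15+11
15+6+5
14+12
14+7+5
…and 24 more, for 36 total.

36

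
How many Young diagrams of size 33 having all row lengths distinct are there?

448

Systematic enumeration (by largest part, then next-largest, …) yields 448.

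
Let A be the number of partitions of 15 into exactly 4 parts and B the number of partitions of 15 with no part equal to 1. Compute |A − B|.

Partitions of 15 into exactly 4 parts: 27.
Partitions of 15 with no part equal to 1: 41.
|27 − 41| = 14.

14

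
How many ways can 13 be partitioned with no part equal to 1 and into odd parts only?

Enumerating:
13
7+3+3
5+5+3
Counting gives 3.

3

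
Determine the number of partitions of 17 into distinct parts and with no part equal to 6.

A partial list (first 12 by largest part):
17
16, 1
15, 2
14, 3
14, 2, 1
13, 4
13, 3, 1
12, 5
12, 4, 1
12, 3, 2
11, 5, 1
11, 4, 2
…and 17 more, for 29 total.

29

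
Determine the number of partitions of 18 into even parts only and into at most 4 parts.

Enumerating:
18
16 + 2
14 + 4
14 + 2 + 2
12 + 6
12 + 4 + 2
12 + 2 + 2 + 2
10 + 8
10 + 6 + 2
10 + 4 + 4
10 + 4 + 2 + 2
8 + 8 + 2
8 + 6 + 4
8 + 6 + 2 + 2
8 + 4 + 4 + 2
6 + 6 + 6
6 + 6 + 4 + 2
6 + 4 + 4 + 4
Counting gives 18.

18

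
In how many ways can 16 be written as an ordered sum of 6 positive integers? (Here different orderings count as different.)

3003

A composition of 16 into 6 positive parts is chosen by placing 5 dividers among the 15 gaps between 16 units: C(15,5) = 3003.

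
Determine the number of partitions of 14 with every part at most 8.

116

Systematic enumeration (by largest part, then next-largest, …) yields 116.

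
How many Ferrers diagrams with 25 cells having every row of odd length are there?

142

Direct enumeration gives 142 partitions.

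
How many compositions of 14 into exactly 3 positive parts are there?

Place 2 bars in the 13 internal gaps of a row of 14 dots: C(13,2) = 78.

78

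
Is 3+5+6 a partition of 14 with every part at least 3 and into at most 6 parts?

Yes

The parts sum to 14, and the condition 'every summand is at least 3' holds; the condition 'there are at most 6 summands' holds.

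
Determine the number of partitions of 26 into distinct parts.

165

Counting exhaustively, 165 partitions satisfy the conditions.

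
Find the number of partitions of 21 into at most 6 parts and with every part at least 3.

59

A partial list (first 12 by largest part):
21
18+3
17+4
16+5
15+6
15+3+3
14+7
14+4+3
13+8
13+5+3
13+4+4
12+9
…and 47 more, for 59 total.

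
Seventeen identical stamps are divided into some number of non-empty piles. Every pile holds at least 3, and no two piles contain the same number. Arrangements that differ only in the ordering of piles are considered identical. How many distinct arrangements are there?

Listing the qualifying partitions of 17:
17
14+3
13+4
12+5
11+6
10+7
10+4+3
9+8
9+5+3
8+6+3
8+5+4
7+6+4

12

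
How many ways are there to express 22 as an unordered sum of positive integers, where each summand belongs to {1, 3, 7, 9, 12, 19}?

There are too many to list fully; the first 12 (by largest part) are:
3, 19
1, 1, 1, 19
1, 9, 12
3, 7, 12
1, 1, 1, 7, 12
1, 3, 3, 3, 12
1, 1, 1, 1, 3, 3, 12
1, 1, 1, 1, 1, 1, 1, 3, 12
1, 1, 1, 1, 1, 1, 1, 1, 1, 1, 12
1, 3, 9, 9
1, 1, 1, 1, 9, 9
3, 3, 7, 9
…and 25 more, for 37 total.

37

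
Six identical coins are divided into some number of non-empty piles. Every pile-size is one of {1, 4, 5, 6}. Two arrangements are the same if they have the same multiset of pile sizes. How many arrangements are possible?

4

Listing the qualifying partitions of 6:
6
5 + 1
4 + 1 + 1
1 + 1 + 1 + 1 + 1 + 1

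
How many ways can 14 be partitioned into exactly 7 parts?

Enumerating:
8 + 1 + 1 + 1 + 1 + 1 + 1
7 + 2 + 1 + 1 + 1 + 1 + 1
6 + 3 + 1 + 1 + 1 + 1 + 1
6 + 2 + 2 + 1 + 1 + 1 + 1
5 + 4 + 1 + 1 + 1 + 1 + 1
5 + 3 + 2 + 1 + 1 + 1 + 1
5 + 2 + 2 + 2 + 1 + 1 + 1
4 + 4 + 2 + 1 + 1 + 1 + 1
4 + 3 + 3 + 1 + 1 + 1 + 1
4 + 3 + 2 + 2 + 1 + 1 + 1
4 + 2 + 2 + 2 + 2 + 1 + 1
3 + 3 + 3 + 2 + 1 + 1 + 1
3 + 3 + 2 + 2 + 2 + 1 + 1
3 + 2 + 2 + 2 + 2 + 2 + 1
2 + 2 + 2 + 2 + 2 + 2 + 2

15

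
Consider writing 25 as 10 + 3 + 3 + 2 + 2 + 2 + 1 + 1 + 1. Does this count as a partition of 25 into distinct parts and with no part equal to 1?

No

The parts sum to 25, and the condition 'all summands are distinct' is violated.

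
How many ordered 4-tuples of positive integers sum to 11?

A composition of 11 into 4 positive parts is chosen by placing 3 dividers among the 10 gaps between 11 units: C(10,3) = 120.

120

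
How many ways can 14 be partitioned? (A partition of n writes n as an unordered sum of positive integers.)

There are 135 such partitions.

135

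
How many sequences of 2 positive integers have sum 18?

17

Place 1 bars in the 17 internal gaps of a row of 18 dots: C(17,1) = 17.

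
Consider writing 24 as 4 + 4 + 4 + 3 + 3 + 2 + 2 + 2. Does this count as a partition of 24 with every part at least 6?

No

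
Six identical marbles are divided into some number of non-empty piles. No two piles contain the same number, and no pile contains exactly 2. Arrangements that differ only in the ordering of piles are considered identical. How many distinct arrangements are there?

The partitions of 6 that satisfy the conditions:
6
1+5
That's 2 in total.

2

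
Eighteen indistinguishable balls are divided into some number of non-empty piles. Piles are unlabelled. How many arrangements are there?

385

Direct enumeration gives 385 partitions.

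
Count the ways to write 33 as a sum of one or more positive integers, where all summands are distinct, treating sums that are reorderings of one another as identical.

Counting exhaustively, 448 partitions satisfy the conditions.

448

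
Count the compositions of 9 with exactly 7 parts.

28

Equivalently, choose which 6 of the 8 gaps become plus signs: C(8,6) = 28.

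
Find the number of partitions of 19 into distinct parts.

54

A partial list (first 12 by largest part):
19
18 + 1
17 + 2
16 + 3
16 + 2 + 1
15 + 4
15 + 3 + 1
14 + 5
14 + 4 + 1
14 + 3 + 2
13 + 6
13 + 5 + 1
…and 42 more, for 54 total.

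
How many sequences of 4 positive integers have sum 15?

364

Equivalently, choose which 3 of the 14 gaps become plus signs: C(14,3) = 364.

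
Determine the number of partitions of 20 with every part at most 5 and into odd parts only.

The partitions of 20 that satisfy the conditions:
5,5,5,5
5,5,5,3,1,1
5,5,5,1,1,1,1,1
5,5,3,3,3,1
5,5,3,3,1,1,1,1
5,5,3,1,1,1,1,1,1,1
5,5,1,1,1,1,1,1,1,1,1,1
5,3,3,3,3,3
5,3,3,3,3,1,1,1
5,3,3,3,1,1,1,1,1,1
5,3,3,1,1,1,1,1,1,1,1,1
5,3,1,1,1,1,1,1,1,1,1,1,1,1
5,1,1,1,1,1,1,1,1,1,1,1,1,1,1,1
3,3,3,3,3,3,1,1
3,3,3,3,3,1,1,1,1,1
3,3,3,3,1,1,1,1,1,1,1,1
3,3,3,1,1,1,1,1,1,1,1,1,1,1
3,3,1,1,1,1,1,1,1,1,1,1,1,1,1,1
3,1,1,1,1,1,1,1,1,1,1,1,1,1,1,1,1,1
1,1,1,1,1,1,1,1,1,1,1,1,1,1,1,1,1,1,1,1

20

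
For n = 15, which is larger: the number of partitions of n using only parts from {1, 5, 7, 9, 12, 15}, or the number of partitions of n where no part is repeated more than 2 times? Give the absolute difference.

59

Partitions of 15 using only parts from {1, 5, 7, 9, 12, 15}: 11.
Partitions of 15 where no part is repeated more than 2 times: 70.
|11 − 70| = 59.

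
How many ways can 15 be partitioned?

A full systematic count gives 176.

176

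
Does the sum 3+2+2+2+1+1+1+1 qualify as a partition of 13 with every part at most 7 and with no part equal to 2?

No

The parts sum to 13, and the condition 'no summand equals 2' is violated.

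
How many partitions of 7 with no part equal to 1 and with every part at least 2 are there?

4

The partitions of 7 that satisfy the conditions:
7
2+5
3+4
2+2+3
That's 4 in total.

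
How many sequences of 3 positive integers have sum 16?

105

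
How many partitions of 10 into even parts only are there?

7

Listing the qualifying partitions of 10:
10
8, 2
6, 4
6, 2, 2
4, 4, 2
4, 2, 2, 2
2, 2, 2, 2, 2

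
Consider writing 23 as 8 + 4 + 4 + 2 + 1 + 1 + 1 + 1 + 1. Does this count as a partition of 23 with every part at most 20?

The parts sum to 23, and the condition 'no summand exceeds 20' holds.

Yes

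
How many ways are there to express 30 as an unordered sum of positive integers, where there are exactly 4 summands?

206

Systematic enumeration (by largest part, then next-largest, …) yields 206.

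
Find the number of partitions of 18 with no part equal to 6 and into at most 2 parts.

9

The partitions of 18 that satisfy the conditions:
18
17+1
16+2
15+3
14+4
13+5
11+7
10+8
9+9
Counting gives 9.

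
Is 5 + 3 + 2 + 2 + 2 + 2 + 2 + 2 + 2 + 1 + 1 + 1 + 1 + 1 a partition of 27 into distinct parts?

No

The parts sum to 27, and the condition 'all summands are distinct' is violated.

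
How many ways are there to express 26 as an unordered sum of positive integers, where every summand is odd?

Direct enumeration gives 165 partitions.

165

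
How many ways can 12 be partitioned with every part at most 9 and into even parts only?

9

The partitions of 12 that satisfy the conditions:
8+4
8+2+2
6+6
6+4+2
6+2+2+2
4+4+4
4+4+2+2
4+2+2+2+2
2+2+2+2+2+2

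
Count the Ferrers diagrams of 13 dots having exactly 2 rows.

Enumerating:
12,1
11,2
10,3
9,4
8,5
7,6

6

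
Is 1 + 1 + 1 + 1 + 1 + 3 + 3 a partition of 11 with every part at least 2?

No

The parts sum to 11, and the condition 'every summand is at least 2' is violated.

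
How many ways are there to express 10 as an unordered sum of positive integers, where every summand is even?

The partitions of 10 that satisfy the conditions:
10
8,2
6,4
6,2,2
4,4,2
4,2,2,2
2,2,2,2,2
Counting gives 7.

7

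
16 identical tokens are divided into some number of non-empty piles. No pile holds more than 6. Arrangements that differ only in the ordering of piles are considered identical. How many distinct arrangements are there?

136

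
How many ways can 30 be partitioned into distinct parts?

296

Enumerating by decreasing first part gives 296 partitions in all.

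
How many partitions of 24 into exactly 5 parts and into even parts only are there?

They are:
16 + 2 + 2 + 2 + 2
14 + 4 + 2 + 2 + 2
12 + 6 + 2 + 2 + 2
12 + 4 + 4 + 2 + 2
10 + 8 + 2 + 2 + 2
10 + 6 + 4 + 2 + 2
10 + 4 + 4 + 4 + 2
8 + 8 + 4 + 2 + 2
8 + 6 + 6 + 2 + 2
8 + 6 + 4 + 4 + 2
8 + 4 + 4 + 4 + 4
6 + 6 + 6 + 4 + 2
6 + 6 + 4 + 4 + 4

13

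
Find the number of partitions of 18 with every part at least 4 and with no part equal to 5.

Listing the qualifying partitions of 18:
18
14, 4
12, 6
11, 7
10, 8
10, 4, 4
9, 9
8, 6, 4
7, 7, 4
6, 6, 6
6, 4, 4, 4
Counting gives 11.

11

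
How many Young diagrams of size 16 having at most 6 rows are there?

A full systematic count gives 136.

136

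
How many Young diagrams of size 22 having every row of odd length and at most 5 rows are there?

The partitions of 22 that satisfy the conditions:
1,21
3,19
1,1,1,19
5,17
1,1,3,17
7,15
1,1,5,15
1,3,3,15
9,13
1,1,7,13
1,3,5,13
3,3,3,13
11,11
1,1,9,11
1,3,7,11
1,5,5,11
3,3,5,11
1,3,9,9
1,5,7,9
3,3,7,9
3,5,5,9
1,7,7,7
3,5,7,7
5,5,5,7
Counting gives 24.

24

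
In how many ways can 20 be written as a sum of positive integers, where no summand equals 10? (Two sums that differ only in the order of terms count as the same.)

585

Direct enumeration gives 585 partitions.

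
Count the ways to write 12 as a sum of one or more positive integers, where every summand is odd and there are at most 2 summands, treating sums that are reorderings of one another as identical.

3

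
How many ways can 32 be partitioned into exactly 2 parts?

Listing the qualifying partitions of 32:
31,1
30,2
29,3
28,4
27,5
26,6
25,7
24,8
23,9
22,10
21,11
20,12
19,13
18,14
17,15
16,16
Counting gives 16.

16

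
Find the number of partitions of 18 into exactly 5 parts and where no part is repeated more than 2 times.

A partial list (first 12 by largest part):
12, 2, 2, 1, 1
11, 3, 2, 1, 1
10, 4, 2, 1, 1
10, 3, 3, 1, 1
10, 3, 2, 2, 1
9, 5, 2, 1, 1
9, 4, 3, 1, 1
9, 4, 2, 2, 1
9, 3, 3, 2, 1
8, 6, 2, 1, 1
8, 5, 3, 1, 1
8, 5, 2, 2, 1
…and 24 more, for 36 total.

36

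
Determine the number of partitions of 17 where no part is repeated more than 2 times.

108

Systematic enumeration (by largest part, then next-largest, …) yields 108.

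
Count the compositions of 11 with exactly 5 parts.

By stars and bars with positive parts, the count is C(10,4) = 210.

210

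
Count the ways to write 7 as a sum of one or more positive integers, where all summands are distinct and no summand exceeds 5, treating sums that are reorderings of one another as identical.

3

Enumerating:
5, 2
4, 3
4, 2, 1
That's 3 in total.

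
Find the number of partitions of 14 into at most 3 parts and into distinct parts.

17

Enumerating:
14
13, 1
12, 2
11, 3
11, 2, 1
10, 4
10, 3, 1
9, 5
9, 4, 1
9, 3, 2
8, 6
8, 5, 1
8, 4, 2
7, 6, 1
7, 5, 2
7, 4, 3
6, 5, 3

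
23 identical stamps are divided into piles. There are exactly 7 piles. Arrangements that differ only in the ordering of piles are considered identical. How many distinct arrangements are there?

164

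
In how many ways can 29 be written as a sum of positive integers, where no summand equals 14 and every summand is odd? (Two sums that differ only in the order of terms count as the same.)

A full systematic count gives 256.

256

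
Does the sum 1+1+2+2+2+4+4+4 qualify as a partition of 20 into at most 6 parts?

No

The parts sum to 20, and the condition 'there are at most 6 summands' is violated.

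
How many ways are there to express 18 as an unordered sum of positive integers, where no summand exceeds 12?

366

Direct enumeration gives 366 partitions.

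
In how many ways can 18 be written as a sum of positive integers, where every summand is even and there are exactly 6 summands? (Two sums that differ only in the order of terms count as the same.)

3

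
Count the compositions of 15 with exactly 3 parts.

A composition of 15 into 3 positive parts is chosen by placing 2 dividers among the 14 gaps between 15 units: C(14,2) = 91.

91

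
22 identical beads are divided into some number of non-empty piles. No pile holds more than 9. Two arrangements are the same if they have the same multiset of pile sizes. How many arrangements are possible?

732

Direct enumeration gives 732 partitions.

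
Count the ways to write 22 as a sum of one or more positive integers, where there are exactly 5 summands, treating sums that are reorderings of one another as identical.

Enumerating by decreasing first part gives 119 partitions in all.

119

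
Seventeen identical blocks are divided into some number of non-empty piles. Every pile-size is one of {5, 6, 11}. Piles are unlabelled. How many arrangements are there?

2

The partitions of 17 that satisfy the conditions:
11+6
6+6+5
Counting gives 2.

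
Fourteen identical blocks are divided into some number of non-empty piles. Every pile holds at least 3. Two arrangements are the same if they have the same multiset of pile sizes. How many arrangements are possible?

13

They are:
14
3+11
4+10
5+9
6+8
3+3+8
7+7
3+4+7
3+5+6
4+4+6
4+5+5
3+3+3+5
3+3+4+4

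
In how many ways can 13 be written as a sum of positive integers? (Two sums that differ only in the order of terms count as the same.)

Counting exhaustively, 101 partitions satisfy the conditions.

101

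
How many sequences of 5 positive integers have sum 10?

Place 4 bars in the 9 internal gaps of a row of 10 dots: C(9,4) = 126.

126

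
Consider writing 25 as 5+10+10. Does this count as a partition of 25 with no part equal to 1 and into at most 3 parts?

The parts sum to 25, and the condition 'no summand equals 1' holds; the condition 'there are at most 3 summands' holds.

Yes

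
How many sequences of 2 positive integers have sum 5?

By stars and bars with positive parts, the count is C(4,1) = 4.

4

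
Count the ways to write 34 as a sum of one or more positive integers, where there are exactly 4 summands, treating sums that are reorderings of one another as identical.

297

Direct enumeration gives 297 partitions.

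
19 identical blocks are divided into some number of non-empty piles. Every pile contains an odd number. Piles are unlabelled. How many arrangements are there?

There are too many to list fully; the first 12 (by largest part) are:
19
1 + 1 + 17
1 + 3 + 15
1 + 1 + 1 + 1 + 15
1 + 5 + 13
3 + 3 + 13
1 + 1 + 1 + 3 + 13
1 + 1 + 1 + 1 + 1 + 1 + 13
1 + 7 + 11
3 + 5 + 11
1 + 1 + 1 + 5 + 11
1 + 1 + 3 + 3 + 11
…and 42 more, for 54 total.

54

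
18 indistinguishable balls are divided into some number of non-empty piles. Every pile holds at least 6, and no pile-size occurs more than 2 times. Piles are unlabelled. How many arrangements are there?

5

They are:
18
12 + 6
11 + 7
10 + 8
9 + 9
That's 5 in total.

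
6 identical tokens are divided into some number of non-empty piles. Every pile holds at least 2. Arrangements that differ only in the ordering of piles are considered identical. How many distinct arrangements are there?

4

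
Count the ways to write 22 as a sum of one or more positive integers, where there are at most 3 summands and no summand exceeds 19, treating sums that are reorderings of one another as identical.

48

A partial list (first 12 by largest part):
3,19
1,2,19
4,18
1,3,18
2,2,18
5,17
1,4,17
2,3,17
6,16
1,5,16
2,4,16
3,3,16
…and 36 more, for 48 total.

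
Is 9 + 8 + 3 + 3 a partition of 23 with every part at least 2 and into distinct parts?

The parts sum to 23, and the condition 'all summands are distinct' is violated.

No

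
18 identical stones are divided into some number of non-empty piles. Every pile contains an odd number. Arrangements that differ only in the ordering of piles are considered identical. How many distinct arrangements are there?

A partial list (first 12 by largest part):
17, 1
15, 3
15, 1, 1, 1
13, 5
13, 3, 1, 1
13, 1, 1, 1, 1, 1
11, 7
11, 5, 1, 1
11, 3, 3, 1
11, 3, 1, 1, 1, 1
11, 1, 1, 1, 1, 1, 1, 1
9, 9
…and 34 more, for 46 total.

46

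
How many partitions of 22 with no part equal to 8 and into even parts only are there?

41

There are too many to list fully; the first 12 (by largest part) are:
22
20 + 2
18 + 4
18 + 2 + 2
16 + 6
16 + 4 + 2
16 + 2 + 2 + 2
14 + 6 + 2
14 + 4 + 4
14 + 4 + 2 + 2
14 + 2 + 2 + 2 + 2
12 + 10
…and 29 more, for 41 total.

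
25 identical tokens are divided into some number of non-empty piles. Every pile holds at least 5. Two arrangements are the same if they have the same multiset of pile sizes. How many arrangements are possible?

30

There are too many to list fully; the first 12 (by largest part) are:
25
20+5
19+6
18+7
17+8
16+9
15+10
15+5+5
14+11
14+6+5
13+12
13+7+5
…and 18 more, for 30 total.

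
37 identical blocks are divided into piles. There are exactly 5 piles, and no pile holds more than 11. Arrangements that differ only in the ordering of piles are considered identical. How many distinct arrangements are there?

Systematic enumeration (by largest part, then next-largest, …) yields 103.

103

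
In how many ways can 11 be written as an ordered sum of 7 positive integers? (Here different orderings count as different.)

210

Place 6 bars in the 10 internal gaps of a row of 11 dots: C(10,6) = 210.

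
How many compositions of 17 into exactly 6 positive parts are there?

A composition of 17 into 6 positive parts is chosen by placing 5 dividers among the 16 gaps between 17 units: C(16,5) = 4368.

4368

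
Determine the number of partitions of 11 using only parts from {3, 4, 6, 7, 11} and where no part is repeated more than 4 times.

3

They are:
11
7, 4
4, 4, 3
Counting gives 3.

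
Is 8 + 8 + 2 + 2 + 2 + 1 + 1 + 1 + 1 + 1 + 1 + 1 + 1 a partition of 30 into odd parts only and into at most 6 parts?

No

The parts sum to 30, and the condition 'every summand is odd' is violated.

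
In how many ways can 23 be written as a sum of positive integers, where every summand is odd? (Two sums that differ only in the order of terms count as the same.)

Direct enumeration gives 104 partitions.

104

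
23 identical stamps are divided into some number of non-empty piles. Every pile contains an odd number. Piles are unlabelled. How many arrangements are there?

104

Enumerating by decreasing first part gives 104 partitions in all.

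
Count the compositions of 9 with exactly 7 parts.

28

Equivalently, choose which 6 of the 8 gaps become plus signs: C(8,6) = 28.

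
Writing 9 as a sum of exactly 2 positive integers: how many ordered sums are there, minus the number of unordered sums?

4

Ordered (compositions into 2 parts): C(8,1) = 8.
Unordered (partitions into 2 parts): 4.
Difference: 8 − 4 = 4.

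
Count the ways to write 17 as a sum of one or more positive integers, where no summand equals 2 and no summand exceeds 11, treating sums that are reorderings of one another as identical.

109

Enumerating by decreasing first part gives 109 partitions in all.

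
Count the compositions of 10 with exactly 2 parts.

By stars and bars with positive parts, the count is C(9,1) = 9.

9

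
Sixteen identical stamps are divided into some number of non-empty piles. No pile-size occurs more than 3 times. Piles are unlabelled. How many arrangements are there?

Enumerating by decreasing first part gives 132 partitions in all.

132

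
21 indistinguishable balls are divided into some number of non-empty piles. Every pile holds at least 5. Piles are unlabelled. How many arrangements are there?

They are:
21
16,5
15,6
14,7
13,8
12,9
11,10
11,5,5
10,6,5
9,7,5
9,6,6
8,8,5
8,7,6
7,7,7
6,5,5,5

15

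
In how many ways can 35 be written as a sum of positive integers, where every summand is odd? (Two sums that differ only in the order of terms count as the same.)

A full systematic count gives 585.

585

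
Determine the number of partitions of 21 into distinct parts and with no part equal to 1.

41

A partial list (first 12 by largest part):
21
19+2
18+3
17+4
16+5
16+3+2
15+6
15+4+2
14+7
14+5+2
14+4+3
13+8
…and 29 more, for 41 total.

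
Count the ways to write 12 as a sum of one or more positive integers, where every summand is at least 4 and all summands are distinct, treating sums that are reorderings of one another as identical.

Listing the qualifying partitions of 12:
12
8 + 4
7 + 5

3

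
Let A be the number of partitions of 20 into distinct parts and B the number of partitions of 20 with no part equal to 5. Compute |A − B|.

387

Partitions of 20 into distinct parts: 64.
Partitions of 20 with no part equal to 5: 451.
|64 − 451| = 387.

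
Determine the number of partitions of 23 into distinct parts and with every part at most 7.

3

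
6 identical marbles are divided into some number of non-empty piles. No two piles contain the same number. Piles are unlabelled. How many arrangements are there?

4

The partitions of 6 that satisfy the conditions:
6
5, 1
4, 2
3, 2, 1
That's 4 in total.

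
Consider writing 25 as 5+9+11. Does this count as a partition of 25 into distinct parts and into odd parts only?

The parts sum to 25, and the condition 'all summands are distinct' holds; the condition 'every summand is odd' holds.

Yes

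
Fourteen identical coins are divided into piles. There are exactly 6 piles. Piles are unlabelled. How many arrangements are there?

20

They are:
9,1,1,1,1,1
8,2,1,1,1,1
7,3,1,1,1,1
7,2,2,1,1,1
6,4,1,1,1,1
6,3,2,1,1,1
6,2,2,2,1,1
5,5,1,1,1,1
5,4,2,1,1,1
5,3,3,1,1,1
5,3,2,2,1,1
5,2,2,2,2,1
4,4,3,1,1,1
4,4,2,2,1,1
4,3,3,2,1,1
4,3,2,2,2,1
4,2,2,2,2,2
3,3,3,3,1,1
3,3,3,2,2,1
3,3,2,2,2,2
Counting gives 20.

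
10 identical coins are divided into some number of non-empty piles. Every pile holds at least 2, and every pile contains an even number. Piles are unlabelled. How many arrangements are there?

7

Enumerating:
10
2+8
4+6
2+2+6
2+4+4
2+2+2+4
2+2+2+2+2
That's 7 in total.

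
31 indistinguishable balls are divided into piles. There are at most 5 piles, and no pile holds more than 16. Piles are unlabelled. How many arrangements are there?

507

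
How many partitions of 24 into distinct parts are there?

122

There are 122 such partitions.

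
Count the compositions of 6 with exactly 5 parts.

5

By stars and bars with positive parts, the count is C(5,4) = 5.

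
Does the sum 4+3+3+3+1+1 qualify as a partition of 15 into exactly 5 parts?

No

The parts sum to 15, and the condition 'there are exactly 5 summands' is violated.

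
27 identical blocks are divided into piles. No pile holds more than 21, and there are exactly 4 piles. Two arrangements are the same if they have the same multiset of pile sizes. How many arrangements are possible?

146

Systematic enumeration (by largest part, then next-largest, …) yields 146.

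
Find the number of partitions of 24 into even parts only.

Direct enumeration gives 77 partitions.

77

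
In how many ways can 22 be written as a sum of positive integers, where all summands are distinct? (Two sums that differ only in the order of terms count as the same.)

There are 89 such partitions.

89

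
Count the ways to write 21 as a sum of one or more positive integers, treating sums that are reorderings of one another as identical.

Direct enumeration gives 792 partitions.

792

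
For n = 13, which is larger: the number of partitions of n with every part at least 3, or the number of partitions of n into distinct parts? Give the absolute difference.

8

Partitions of 13 with every part at least 3: 10.
Partitions of 13 into distinct parts: 18.
|10 − 18| = 8.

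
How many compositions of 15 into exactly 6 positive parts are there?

By stars and bars with positive parts, the count is C(14,5) = 2002.

2002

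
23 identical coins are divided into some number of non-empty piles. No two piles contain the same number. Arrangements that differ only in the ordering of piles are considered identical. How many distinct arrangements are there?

104

Direct enumeration gives 104 partitions.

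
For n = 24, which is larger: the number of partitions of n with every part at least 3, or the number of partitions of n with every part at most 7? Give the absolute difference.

Partitions of 24 with every part at least 3: 110.
Partitions of 24 with every part at most 7: 733.
|110 − 733| = 623.

623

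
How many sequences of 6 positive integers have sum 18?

Place 5 bars in the 17 internal gaps of a row of 18 dots: C(17,5) = 6188.

6188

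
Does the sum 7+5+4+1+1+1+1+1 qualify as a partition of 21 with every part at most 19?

The parts sum to 21, and the condition 'no summand exceeds 19' holds.

Yes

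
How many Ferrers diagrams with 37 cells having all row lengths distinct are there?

Direct enumeration gives 760 partitions.

760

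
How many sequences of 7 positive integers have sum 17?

8008

Equivalently, choose which 6 of the 16 gaps become plus signs: C(16,6) = 8008.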